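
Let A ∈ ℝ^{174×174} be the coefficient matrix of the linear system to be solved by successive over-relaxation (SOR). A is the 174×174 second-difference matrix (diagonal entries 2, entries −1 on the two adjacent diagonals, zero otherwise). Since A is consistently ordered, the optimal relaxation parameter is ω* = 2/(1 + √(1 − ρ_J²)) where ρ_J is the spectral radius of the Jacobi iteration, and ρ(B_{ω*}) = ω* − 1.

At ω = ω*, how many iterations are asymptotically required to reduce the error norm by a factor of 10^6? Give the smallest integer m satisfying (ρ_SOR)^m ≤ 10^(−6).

n=174: λ(B_J) = 1 − λ(A)/2 = cos(kπ/175); k=1 gives ρ_J = 0.9998389.
1 − cos²(π/175) = sin²(π/175) ⇒ √(1−ρ_J²) = sin(π/175) = 0.0179510.
ω* = 2/(1 + 0.0179510) = 2/1.0179510 = 1.9647311.
ρ_SOR = ω* − 1 ≈ 0.9647311.
For 6 digits: m = 6·ln10 / (−ln 0.9647311) = 13.8155/0.0359059 = 384.770; round up → m = 385.

m = 385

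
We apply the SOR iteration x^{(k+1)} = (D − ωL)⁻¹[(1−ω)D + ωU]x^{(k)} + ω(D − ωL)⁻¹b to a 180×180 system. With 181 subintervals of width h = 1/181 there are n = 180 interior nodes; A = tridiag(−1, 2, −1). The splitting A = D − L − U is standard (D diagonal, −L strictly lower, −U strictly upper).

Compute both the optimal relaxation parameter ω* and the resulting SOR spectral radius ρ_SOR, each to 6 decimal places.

spectrum of D⁻¹(L+U) = {cos(kπ/181) : 1≤k≤180}; ρ_J = cos(π/181) = 0.999849.
√(1 − cos²(π/181)) = sin(π/181) ≈ 0.0173560.
ω* = 2/(1+0.0173560) = 1.965880
[ρ_SOR] ω* − 1 = 0.965880.

ω* = 1.965880, ρ_SOR = 0.965880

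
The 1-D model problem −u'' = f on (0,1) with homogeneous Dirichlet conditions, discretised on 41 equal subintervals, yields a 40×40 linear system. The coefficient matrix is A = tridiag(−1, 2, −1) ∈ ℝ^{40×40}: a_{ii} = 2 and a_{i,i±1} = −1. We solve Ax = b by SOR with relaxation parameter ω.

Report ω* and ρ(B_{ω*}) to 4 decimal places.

ω* = 1.8578, ρ_SOR = 0.8578

n=40: λ(B_J) = 1 − λ(A)/2 = cos(kπ/41); k=1 gives ρ_J = 0.9971.
√(1−ρ_J²) simplifies to sin(π/41) = 0.07655.
ω* = 2/(1+0.07655) = 1.8578
Hence ρ(B_{ω*}) = 1.8578 − 1 = 0.8578.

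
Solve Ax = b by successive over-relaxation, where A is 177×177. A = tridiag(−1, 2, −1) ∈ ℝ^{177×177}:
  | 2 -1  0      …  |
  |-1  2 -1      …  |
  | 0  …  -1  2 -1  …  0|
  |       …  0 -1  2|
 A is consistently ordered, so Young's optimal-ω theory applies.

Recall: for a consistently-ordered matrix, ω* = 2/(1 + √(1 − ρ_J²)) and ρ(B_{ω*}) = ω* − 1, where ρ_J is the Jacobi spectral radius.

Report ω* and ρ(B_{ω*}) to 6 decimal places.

B_J for the 177×177 system has eigenvalues cos(kπ/178); ρ_J = cos(π/178) = 0.999844.
√(1 − cos²(π/178)) = sin(π/178) ≈ 0.0176485.
Then 2/(1+√(1−ρ_J²)) = 2/(1+0.0176485); ω* = 2/1.0176485 = 1.965315.
Hence ρ(B_{ω*}) = 1.965315 − 1 = 0.965315.

ω* = 1.965315, ρ_SOR = 0.965315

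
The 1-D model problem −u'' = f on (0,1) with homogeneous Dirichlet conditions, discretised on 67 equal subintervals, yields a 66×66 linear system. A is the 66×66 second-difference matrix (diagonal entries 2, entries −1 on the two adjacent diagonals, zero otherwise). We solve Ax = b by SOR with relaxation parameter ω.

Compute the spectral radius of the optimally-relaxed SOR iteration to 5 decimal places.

ρ_SOR = 0.91045

With n=66, ρ(Jacobi) = cos(π/67) = 0.99890.
√(1 − cos²(π/67)) = sin(π/67) ≈ 0.046872.
Young: ω* = 2/(1+√(1−ρ_J²)) = 2/(1+0.046872) = 2/1.046872 = 1.91045.
ρ(B_{ω*}) = ω*−1 = 0.91045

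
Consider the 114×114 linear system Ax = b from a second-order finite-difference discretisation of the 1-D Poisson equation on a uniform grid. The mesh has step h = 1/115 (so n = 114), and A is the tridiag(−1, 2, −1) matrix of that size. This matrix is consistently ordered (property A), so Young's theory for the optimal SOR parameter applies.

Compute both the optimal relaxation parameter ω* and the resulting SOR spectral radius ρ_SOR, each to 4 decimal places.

B_J for the 114×114 system has eigenvalues cos(kπ/115); ρ_J = cos(π/115) = 0.9996.
√(1−ρ_J²) simplifies to sin(π/115) = 0.02731.
ω* = 2 / (1 + 0.02731) = 2 / 1.02731 ≈ 1.9468.
ρ(B_{ω*}) = ω*−1 = 0.9468

ω* = 1.9468, ρ_SOR = 0.9468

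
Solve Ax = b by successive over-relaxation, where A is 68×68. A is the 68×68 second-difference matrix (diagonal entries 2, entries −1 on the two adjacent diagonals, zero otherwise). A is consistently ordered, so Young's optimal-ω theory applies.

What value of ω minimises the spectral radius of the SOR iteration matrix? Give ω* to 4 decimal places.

With n=68, ρ(Jacobi) = cos(π/69) = 0.9990.
1 − cos²(π/69) = sin²(π/69) ⇒ √(1−ρ_J²) = sin(π/69) = 0.04551.
Young: ω* = 2/(1+√(1−ρ_J²)) = 2/(1+0.04551) = 2/1.04551 = 1.9129.
and ρ(B_{ω*}) = 1.9129 − 1 = 0.9129.

ω* = 1.9129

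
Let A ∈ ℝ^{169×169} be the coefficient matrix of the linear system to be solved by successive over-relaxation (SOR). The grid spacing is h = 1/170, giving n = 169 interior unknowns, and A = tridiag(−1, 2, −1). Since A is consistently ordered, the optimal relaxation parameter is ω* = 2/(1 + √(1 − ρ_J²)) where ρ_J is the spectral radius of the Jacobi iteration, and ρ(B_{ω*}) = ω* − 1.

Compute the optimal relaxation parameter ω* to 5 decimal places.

[ρ_J] n=169: ρ(B_J) = cos(π/(n+1)) = cos(π/170) = 0.99983.
1 − cos²(π/170) = sin²(π/170) ⇒ √(1−ρ_J²) = sin(π/170) = 0.018479.
Then 2/(1+√(1−ρ_J²)) = 2/(1+0.018479); ω* = 2/1.018479 = 1.96371.
At ω = 1.96371 every |λ(B_ω)| = ω−1, so ρ_SOR = 0.96371.

ω* = 1.96371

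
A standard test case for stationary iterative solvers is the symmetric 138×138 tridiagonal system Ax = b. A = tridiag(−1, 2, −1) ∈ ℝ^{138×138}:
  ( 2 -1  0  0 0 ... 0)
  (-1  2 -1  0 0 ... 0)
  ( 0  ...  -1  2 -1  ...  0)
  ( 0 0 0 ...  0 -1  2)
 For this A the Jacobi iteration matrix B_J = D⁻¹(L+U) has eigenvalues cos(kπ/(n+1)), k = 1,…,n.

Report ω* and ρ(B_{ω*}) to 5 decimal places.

ω* = 1.95580, ρ_SOR = 0.95580

½·tridiag(1,0,1) at n=138: λ_k = cos(kπ/139); max |λ| at k=1 ⇒ ρ_J = cos(π/139) ≈ 0.99974.
root = sin(π/139) = 0.022599  (since 1−cos² = sin²).
ω* = 2 / (1 + 0.022599) = 2 / 1.022599 ≈ 1.95580.
ρ_SOR = ω* − 1 ≈ 0.95580.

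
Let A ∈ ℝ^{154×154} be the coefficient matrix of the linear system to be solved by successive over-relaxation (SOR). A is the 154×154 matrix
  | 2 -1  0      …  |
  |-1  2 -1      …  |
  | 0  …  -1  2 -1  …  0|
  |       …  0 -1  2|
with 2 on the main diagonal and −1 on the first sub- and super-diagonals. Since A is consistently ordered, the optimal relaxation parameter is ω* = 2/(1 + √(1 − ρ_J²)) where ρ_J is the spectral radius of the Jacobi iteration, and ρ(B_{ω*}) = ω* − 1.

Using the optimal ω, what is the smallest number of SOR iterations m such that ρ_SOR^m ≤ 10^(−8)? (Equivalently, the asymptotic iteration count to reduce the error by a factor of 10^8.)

m = 455

½·tridiag(1,0,1) at n=154: λ_k = cos(kπ/155); max |λ| at k=1 ⇒ ρ_J = cos(π/155) ≈ 0.9997946.
root = sin(π/155) = 0.0202670  (since 1−cos² = sin²).
[ω*] 2 ÷ (1 + 0.0202670) = 2 ÷ 1.0202670 = 1.9602712.
[ρ_SOR] ω* − 1 = 0.9602712.
ρ_SOR^m ≤ 10^(−8) ⇔ m ≥ 8·ln10/(−ln 0.9602712) = 18.4207/0.0405395 = 454.389; m = ⌈454.389⌉ = 455.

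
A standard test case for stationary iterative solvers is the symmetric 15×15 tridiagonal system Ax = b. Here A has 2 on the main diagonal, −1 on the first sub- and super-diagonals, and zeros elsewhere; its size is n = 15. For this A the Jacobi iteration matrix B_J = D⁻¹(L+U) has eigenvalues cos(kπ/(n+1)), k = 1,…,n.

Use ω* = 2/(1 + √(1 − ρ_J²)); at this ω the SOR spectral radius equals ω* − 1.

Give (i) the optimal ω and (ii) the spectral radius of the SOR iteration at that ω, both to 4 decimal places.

[ρ_J] n=15: ρ(B_J) = cos(π/(n+1)) = cos(π/16) = 0.9808.
√(1 − cos²(π/16)) = sin(π/16) ≈ 0.19509.
ω* = 2 / (1 + 0.19509) = 2 / 1.19509 ≈ 1.6735.
ρ(B_{ω*}) = ω*−1 = 0.6735

ω* = 1.6735, ρ_SOR = 0.6735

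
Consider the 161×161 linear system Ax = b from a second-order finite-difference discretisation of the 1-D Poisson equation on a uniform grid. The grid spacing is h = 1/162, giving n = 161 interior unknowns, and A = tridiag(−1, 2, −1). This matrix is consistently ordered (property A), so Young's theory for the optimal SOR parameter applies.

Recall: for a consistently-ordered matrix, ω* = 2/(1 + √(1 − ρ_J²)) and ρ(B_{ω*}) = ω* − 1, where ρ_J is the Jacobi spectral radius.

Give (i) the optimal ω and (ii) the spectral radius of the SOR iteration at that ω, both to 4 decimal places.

ω* = 1.9620, ρ_SOR = 0.9620

spectrum of D⁻¹(L+U) = {cos(kπ/162) : 1≤k≤161}; ρ_J = cos(π/162) = 0.9998.
√(1 − cos²(π/162)) = sin(π/162) ≈ 0.01939.
Young: ω* = 2/(1+√(1−ρ_J²)) = 2/(1+0.01939) = 2/1.01939 = 1.9620.
and ρ(B_{ω*}) = 1.9620 − 1 = 0.9620.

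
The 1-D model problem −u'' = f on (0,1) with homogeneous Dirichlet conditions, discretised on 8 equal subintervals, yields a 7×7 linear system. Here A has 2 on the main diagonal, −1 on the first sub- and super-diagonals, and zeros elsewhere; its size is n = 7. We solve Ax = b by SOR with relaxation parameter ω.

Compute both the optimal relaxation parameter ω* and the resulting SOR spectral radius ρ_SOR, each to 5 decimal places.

ω* = 1.44646, ρ_SOR = 0.44646

ρ_J = max_k |cos(kπ/8)| = cos(π/8) = 0.92388
√(1−ρ_J²) = |sin(π/8)| = 0.382683
ω* = 2/(1+0.382683) = 1.44646
ρ(B_{ω*}) = ω*−1 = 0.44646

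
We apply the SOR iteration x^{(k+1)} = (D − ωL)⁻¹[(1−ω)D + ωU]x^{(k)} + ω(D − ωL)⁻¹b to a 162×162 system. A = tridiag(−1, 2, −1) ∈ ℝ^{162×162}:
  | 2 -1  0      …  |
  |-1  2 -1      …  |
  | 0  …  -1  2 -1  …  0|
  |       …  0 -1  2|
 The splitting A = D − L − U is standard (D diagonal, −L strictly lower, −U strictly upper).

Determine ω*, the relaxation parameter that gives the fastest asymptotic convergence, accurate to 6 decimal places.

With n=162, ρ(Jacobi) = cos(π/163) = 0.999814.
1 − cos²(π/163) = sin²(π/163) ⇒ √(1−ρ_J²) = sin(π/163) = 0.0192724.
ω* = 2/(1 + 0.0192724) = 2/1.0192724 = 1.962184.
ρ_SOR = ω* − 1 ≈ 0.962184.

ω* = 1.962184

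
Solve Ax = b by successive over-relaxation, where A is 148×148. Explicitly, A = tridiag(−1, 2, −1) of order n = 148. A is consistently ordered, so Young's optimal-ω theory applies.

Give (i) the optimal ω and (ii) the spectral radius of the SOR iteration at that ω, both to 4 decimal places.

n=148: λ(B_J) = 1 − λ(A)/2 = cos(kπ/149); k=1 gives ρ_J = 0.9998.
1 − cos²(π/149) = sin²(π/149) ⇒ √(1−ρ_J²) = sin(π/149) = 0.02108.
Then 2/(1+√(1−ρ_J²)) = 2/(1+0.02108); ω* = 2/1.02108 = 1.9587.
At ω = 1.9587 every |λ(B_ω)| = ω−1, so ρ_SOR = 0.9587.

ω* = 1.9587, ρ_SOR = 0.9587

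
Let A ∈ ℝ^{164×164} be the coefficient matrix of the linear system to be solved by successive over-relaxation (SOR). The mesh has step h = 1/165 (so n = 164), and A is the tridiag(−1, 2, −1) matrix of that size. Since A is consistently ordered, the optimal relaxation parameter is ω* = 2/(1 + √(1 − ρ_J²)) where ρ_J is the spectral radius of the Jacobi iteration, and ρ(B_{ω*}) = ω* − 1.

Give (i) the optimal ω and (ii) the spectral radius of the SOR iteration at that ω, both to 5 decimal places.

n=164: λ(B_J) = 1 − λ(A)/2 = cos(kπ/165); k=1 gives ρ_J = 0.99982.
√(1 − cos²(π/165)) = sin(π/165) ≈ 0.019039.
Young: ω* = 2/(1+√(1−ρ_J²)) = 2/(1+0.019039) = 2/1.019039 = 1.96263.
ρ_SOR = ω* − 1 = 1.96263 − 1 = 0.96263.

ω* = 1.96263, ρ_SOR = 0.96263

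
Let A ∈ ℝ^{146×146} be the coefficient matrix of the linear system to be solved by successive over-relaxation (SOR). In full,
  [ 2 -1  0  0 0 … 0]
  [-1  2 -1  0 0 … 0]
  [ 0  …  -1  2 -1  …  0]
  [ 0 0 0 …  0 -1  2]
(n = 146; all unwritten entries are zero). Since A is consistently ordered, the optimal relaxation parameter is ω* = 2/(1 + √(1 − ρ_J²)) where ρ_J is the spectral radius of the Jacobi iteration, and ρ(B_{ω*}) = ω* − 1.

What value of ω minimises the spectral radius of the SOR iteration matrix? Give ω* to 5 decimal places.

With n=146, ρ(Jacobi) = cos(π/147) = 0.99977.
√(1−ρ_J²) = |sin(π/147)| = 0.021370
[ω*] 2 ÷ (1 + 0.021370) = 2 ÷ 1.021370 = 1.95815.
[ρ_SOR] ω* − 1 = 0.95815.

ω* = 1.95815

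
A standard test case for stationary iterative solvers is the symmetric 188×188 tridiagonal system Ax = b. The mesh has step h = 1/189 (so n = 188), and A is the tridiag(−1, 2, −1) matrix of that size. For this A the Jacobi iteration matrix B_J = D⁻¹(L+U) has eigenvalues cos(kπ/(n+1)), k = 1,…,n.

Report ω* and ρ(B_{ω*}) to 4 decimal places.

ω* = 1.9673, ρ_SOR = 0.9673

n=188: λ(B_J) = 1 − λ(A)/2 = cos(kπ/189); k=1 gives ρ_J = 0.9999.
root = sin(π/189) = 0.01662  (since 1−cos² = sin²).
ω* = 2 / (1 + 0.01662) = 2 / 1.01662 ≈ 1.9673.
ρ(B_{ω*}) = ω*−1 = 0.9673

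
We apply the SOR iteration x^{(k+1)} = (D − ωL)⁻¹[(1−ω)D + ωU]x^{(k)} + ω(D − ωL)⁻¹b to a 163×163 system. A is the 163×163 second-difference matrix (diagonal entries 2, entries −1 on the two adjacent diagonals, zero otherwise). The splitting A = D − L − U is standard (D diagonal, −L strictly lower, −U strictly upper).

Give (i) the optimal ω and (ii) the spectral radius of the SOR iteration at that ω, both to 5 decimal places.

ρ_J = max_k |cos(kπ/164)| = cos(π/164) = 0.99982
√(1 − cos²(π/164)) = sin(π/164) ≈ 0.019155.
Then 2/(1+√(1−ρ_J²)) = 2/(1+0.019155); ω* = 2/1.019155 = 1.96241.
ρ_SOR = ω* − 1 = 1.96241 − 1 = 0.96241.

ω* = 1.96241, ρ_SOR = 0.96241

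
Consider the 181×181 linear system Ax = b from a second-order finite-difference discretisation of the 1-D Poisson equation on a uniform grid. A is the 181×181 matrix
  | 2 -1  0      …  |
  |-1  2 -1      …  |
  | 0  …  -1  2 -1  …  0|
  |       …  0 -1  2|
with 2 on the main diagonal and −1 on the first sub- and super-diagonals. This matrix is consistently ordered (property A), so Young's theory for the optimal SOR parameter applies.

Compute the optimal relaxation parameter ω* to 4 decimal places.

[ρ_J] n=181: ρ(B_J) = cos(π/(n+1)) = cos(π/182) = 0.9999.
√(1 − cos²(π/182)) = sin(π/182) ≈ 0.01726.
Young: ω* = 2/(1+√(1−ρ_J²)) = 2/(1+0.01726) = 2/1.01726 = 1.9661.
ρ_SOR = ω* − 1 = 1.9661 − 1 = 0.9661.

ω* = 1.9661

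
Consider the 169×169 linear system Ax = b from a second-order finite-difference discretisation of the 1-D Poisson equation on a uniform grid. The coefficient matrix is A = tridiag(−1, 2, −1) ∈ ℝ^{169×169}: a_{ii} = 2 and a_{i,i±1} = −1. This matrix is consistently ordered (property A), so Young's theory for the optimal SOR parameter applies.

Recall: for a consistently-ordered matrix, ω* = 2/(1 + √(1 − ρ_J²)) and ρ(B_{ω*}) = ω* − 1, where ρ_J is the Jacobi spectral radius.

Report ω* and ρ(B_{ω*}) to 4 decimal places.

With n=169, ρ(Jacobi) = cos(π/170) = 0.9998.
1 − cos²(π/170) = sin²(π/170) ⇒ √(1−ρ_J²) = sin(π/170) = 0.01848.
[ω*] 2 ÷ (1 + 0.01848) = 2 ÷ 1.01848 = 1.9637.
ρ(B_{ω*}) = ω*−1 = 0.9637

ω* = 1.9637, ρ_SOR = 0.9637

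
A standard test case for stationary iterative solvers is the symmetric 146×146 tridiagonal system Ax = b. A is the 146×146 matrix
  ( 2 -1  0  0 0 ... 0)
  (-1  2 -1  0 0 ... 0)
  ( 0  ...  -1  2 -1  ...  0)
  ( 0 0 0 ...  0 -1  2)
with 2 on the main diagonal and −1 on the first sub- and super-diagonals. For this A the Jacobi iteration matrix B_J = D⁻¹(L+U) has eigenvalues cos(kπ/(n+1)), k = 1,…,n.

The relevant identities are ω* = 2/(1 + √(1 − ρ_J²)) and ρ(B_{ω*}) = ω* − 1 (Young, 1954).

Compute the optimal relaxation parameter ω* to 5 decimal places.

ω* = 1.95815

spectrum of D⁻¹(L+U) = {cos(kπ/147) : 1≤k≤146}; ρ_J = cos(π/147) = 0.99977.
√(1 − cos²(π/147)) = sin(π/147) ≈ 0.021370.
ω* = 2 / (1 + 0.021370) = 2 / 1.021370 ≈ 1.95815.
ρ_SOR = ω* − 1 = 1.95815 − 1 = 0.95815.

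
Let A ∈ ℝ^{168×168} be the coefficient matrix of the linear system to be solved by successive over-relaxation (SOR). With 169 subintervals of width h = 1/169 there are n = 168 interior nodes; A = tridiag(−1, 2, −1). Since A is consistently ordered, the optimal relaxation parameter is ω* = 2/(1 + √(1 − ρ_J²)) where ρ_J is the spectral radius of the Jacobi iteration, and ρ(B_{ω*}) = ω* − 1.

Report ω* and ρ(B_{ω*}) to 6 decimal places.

ω* = 1.963502, ρ_SOR = 0.963502

[ρ_J] n=168: ρ(B_J) = cos(π/(n+1)) = cos(π/169) = 0.999827.
1 − cos²(π/169) = sin²(π/169) ⇒ √(1−ρ_J²) = sin(π/169) = 0.0185882.
[ω*] 2 ÷ (1 + 0.0185882) = 2 ÷ 1.0185882 = 1.963502.
and ρ(B_{ω*}) = 1.963502 − 1 = 0.963502.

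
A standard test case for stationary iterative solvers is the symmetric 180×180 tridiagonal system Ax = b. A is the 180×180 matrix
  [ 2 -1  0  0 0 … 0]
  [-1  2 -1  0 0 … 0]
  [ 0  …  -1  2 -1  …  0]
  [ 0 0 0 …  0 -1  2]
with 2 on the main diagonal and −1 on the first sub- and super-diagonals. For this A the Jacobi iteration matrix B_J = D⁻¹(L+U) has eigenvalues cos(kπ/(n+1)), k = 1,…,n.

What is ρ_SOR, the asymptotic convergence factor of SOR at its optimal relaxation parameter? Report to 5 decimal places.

ρ_SOR = 0.96588

B_J for the 180×180 system has eigenvalues cos(kπ/181); ρ_J = cos(π/181) = 0.99985.
√(1 − cos²(π/181)) = sin(π/181) ≈ 0.017356.
Young: ω* = 2/(1+√(1−ρ_J²)) = 2/(1+0.017356) = 2/1.017356 = 1.96588.
[ρ_SOR] ω* − 1 = 0.96588.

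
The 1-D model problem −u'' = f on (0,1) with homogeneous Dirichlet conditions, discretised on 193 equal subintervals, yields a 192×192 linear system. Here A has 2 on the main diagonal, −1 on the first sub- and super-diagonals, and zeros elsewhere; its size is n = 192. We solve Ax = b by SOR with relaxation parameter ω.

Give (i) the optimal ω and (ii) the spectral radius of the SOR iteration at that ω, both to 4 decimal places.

spectrum of D⁻¹(L+U) = {cos(kπ/193) : 1≤k≤192}; ρ_J = cos(π/193) = 0.9999.
1 − cos²(π/193) = sin²(π/193) ⇒ √(1−ρ_J²) = sin(π/193) = 0.01628.
Young: ω* = 2/(1+√(1−ρ_J²)) = 2/(1+0.01628) = 2/1.01628 = 1.9680.
Hence ρ(B_{ω*}) = 1.9680 − 1 = 0.9680.

ω* = 1.9680, ρ_SOR = 0.9680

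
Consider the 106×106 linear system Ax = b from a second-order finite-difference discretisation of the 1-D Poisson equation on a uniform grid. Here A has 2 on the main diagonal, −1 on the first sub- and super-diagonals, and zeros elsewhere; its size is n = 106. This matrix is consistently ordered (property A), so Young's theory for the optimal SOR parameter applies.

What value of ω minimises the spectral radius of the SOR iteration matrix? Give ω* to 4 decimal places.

ω* = 1.9430

[ρ_J] n=106: ρ(B_J) = cos(π/(n+1)) = cos(π/107) = 0.9996.
root = sin(π/107) = 0.02936  (since 1−cos² = sin²).
ω* = 2/(1 + 0.02936) = 2/1.02936 = 1.9430.
ρ(B_{ω*}) = ω*−1 = 0.9430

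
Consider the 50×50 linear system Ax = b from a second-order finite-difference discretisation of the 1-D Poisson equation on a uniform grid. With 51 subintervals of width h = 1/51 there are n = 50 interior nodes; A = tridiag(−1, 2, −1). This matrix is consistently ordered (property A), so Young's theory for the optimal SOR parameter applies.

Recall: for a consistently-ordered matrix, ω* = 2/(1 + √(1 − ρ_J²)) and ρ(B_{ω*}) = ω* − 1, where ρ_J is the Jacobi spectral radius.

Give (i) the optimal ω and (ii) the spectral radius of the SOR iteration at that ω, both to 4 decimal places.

B_J for the 50×50 system has eigenvalues cos(kπ/51); ρ_J = cos(π/51) = 0.9981.
root = sin(π/51) = 0.06156  (since 1−cos² = sin²).
ω* = 2/(1 + 0.06156) = 2/1.06156 = 1.8840.
ρ(B_{ω*}) = ω*−1 = 0.8840

ω* = 1.8840, ρ_SOR = 0.8840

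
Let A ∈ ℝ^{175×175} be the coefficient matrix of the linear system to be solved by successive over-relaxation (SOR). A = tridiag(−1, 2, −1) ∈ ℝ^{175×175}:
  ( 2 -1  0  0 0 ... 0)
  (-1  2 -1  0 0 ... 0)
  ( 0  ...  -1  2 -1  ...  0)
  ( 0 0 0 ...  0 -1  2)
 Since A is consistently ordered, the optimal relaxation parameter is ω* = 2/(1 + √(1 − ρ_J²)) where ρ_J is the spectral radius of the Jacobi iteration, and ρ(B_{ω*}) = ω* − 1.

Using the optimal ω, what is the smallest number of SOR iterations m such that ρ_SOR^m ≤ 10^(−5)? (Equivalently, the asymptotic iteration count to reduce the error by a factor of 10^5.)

m = 323

½·tridiag(1,0,1) at n=175: λ_k = cos(kπ/176); max |λ| at k=1 ⇒ ρ_J = cos(π/176) ≈ 0.9998407.
root = sin(π/176) = 0.0178490  (since 1−cos² = sin²).
ω* = 2 / (1 + 0.0178490) = 2 / 1.0178490 ≈ 1.9649280.
ρ(B_{ω*}) = ω*−1 = 0.9649280
m ≥ 5·ln10 / (−ln 0.9649280) = 322.474; smallest integer m = 323.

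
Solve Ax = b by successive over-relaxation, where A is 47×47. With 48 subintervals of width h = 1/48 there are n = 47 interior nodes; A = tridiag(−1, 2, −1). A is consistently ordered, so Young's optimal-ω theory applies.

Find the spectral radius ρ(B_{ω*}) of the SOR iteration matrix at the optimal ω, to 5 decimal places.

[ρ_J] n=47: ρ(B_J) = cos(π/(n+1)) = cos(π/48) = 0.99786.
√(1−ρ_J²) = |sin(π/48)| = 0.065403
ω* = 2 / (1 + 0.065403) = 2 / 1.065403 ≈ 1.87722.
ρ_SOR = ω* − 1 ≈ 0.87722.

ρ_SOR = 0.87722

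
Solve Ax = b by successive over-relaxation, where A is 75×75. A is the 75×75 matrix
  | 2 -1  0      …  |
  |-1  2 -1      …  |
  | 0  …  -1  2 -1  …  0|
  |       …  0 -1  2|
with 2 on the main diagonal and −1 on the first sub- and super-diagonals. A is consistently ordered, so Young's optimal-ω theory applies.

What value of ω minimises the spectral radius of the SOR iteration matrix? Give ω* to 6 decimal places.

n=75: λ(B_J) = 1 − λ(A)/2 = cos(kπ/76); k=1 gives ρ_J = 0.999146.
√(1−ρ_J²) = |sin(π/76)| = 0.0413250
Young: ω* = 2/(1+√(1−ρ_J²)) = 2/(1+0.0413250) = 2/1.0413250 = 1.920630.
and ρ(B_{ω*}) = 1.920630 − 1 = 0.920630.

ω* = 1.920630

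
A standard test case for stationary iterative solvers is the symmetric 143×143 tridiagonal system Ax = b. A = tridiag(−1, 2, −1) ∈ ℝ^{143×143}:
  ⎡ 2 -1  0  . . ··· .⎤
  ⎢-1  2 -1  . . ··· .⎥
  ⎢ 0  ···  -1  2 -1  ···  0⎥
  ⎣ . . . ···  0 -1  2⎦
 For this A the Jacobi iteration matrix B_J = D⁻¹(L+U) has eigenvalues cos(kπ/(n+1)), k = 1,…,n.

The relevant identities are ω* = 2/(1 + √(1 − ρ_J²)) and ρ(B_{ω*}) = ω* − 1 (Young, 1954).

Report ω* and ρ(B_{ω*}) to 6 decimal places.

ω* = 1.957302, ρ_SOR = 0.957302

B_J for the 143×143 system has eigenvalues cos(kπ/144); ρ_J = cos(π/144) = 0.999762.
√(1−ρ_J²) = |sin(π/144)| = 0.0218149
[ω*] 2 ÷ (1 + 0.0218149) = 2 ÷ 1.0218149 = 1.957302.
and ρ(B_{ω*}) = 1.957302 − 1 = 0.957302.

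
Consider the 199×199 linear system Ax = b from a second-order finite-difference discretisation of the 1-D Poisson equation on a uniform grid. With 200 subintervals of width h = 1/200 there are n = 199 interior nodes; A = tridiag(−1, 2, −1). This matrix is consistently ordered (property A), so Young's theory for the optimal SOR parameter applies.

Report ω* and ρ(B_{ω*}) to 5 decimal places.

ρ_J = max_k |cos(kπ/200)| = cos(π/200) = 0.99988
√(1−ρ_J²) simplifies to sin(π/200) = 0.015707.
[ω*] 2 ÷ (1 + 0.015707) = 2 ÷ 1.015707 = 1.96907.
and ρ(B_{ω*}) = 1.96907 − 1 = 0.96907.

ω* = 1.96907, ρ_SOR = 0.96907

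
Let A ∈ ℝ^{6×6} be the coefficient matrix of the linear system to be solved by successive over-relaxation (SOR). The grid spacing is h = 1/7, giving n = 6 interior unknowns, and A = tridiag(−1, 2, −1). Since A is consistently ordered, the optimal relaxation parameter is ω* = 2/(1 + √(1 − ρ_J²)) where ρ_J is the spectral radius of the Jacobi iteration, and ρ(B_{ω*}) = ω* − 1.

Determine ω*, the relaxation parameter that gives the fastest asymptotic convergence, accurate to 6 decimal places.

ρ_J = max_k |cos(kπ/7)| = cos(π/7) = 0.900969
1 − cos²(π/7) = sin²(π/7) ⇒ √(1−ρ_J²) = sin(π/7) = 0.4338837.
ω* = 2/(1+0.4338837) = 1.394813
[ρ_SOR] ω* − 1 = 0.394813.

ω* = 1.394813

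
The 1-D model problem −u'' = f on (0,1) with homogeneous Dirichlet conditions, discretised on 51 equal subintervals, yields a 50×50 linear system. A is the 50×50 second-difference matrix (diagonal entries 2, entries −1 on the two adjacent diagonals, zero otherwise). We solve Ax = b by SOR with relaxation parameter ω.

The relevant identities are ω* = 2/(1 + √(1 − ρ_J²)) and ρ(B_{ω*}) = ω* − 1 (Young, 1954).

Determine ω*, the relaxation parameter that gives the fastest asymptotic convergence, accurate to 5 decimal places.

ω* = 1.88402

With n=50, ρ(Jacobi) = cos(π/51) = 0.99810.
√(1−ρ_J²) = |sin(π/51)| = 0.061561
So ω* = 2/1.061561 = 1.88402 (Young).
[ρ_SOR] ω* − 1 = 0.88402.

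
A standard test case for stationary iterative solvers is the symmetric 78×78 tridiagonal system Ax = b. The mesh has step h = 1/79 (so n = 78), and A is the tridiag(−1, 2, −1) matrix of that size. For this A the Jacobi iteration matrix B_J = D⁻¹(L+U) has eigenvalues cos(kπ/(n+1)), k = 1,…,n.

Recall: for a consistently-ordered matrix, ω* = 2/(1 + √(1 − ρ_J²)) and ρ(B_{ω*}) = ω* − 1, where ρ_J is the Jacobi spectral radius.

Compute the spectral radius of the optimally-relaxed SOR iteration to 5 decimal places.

With n=78, ρ(Jacobi) = cos(π/79) = 0.99921.
root = sin(π/79) = 0.039757  (since 1−cos² = sin²).
ω* = 2/(1 + 0.039757) = 2/1.039757 = 1.92353.
At ω = 1.92353 every |λ(B_ω)| = ω−1, so ρ_SOR = 0.92353.

ρ_SOR = 0.92353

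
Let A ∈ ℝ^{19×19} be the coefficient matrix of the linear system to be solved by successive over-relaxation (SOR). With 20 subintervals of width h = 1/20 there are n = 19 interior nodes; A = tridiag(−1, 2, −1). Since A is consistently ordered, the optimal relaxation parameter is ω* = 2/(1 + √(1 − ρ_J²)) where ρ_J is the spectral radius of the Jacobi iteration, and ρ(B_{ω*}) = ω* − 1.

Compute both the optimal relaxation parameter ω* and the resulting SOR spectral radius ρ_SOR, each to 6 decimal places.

ω* = 1.729454, ρ_SOR = 0.729454

spectrum of D⁻¹(L+U) = {cos(kπ/20) : 1≤k≤19}; ρ_J = cos(π/20) = 0.987688.
1 − cos²(π/20) = sin²(π/20) ⇒ √(1−ρ_J²) = sin(π/20) = 0.1564345.
ω* = 2 / (1 + 0.1564345) = 2 / 1.1564345 ≈ 1.729454.
Hence ρ(B_{ω*}) = 1.729454 − 1 = 0.729454.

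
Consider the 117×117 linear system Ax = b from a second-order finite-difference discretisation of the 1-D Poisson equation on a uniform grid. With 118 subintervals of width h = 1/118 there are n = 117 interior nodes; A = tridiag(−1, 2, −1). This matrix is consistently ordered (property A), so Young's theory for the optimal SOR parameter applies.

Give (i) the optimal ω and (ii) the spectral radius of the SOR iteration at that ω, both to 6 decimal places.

ω* = 1.948140, ρ_SOR = 0.948140

B_J for the 117×117 system has eigenvalues cos(kπ/118); ρ_J = cos(π/118) = 0.999646.
√(1−ρ_J²) = |sin(π/118)| = 0.0266205
Young: ω* = 2/(1+√(1−ρ_J²)) = 2/(1+0.0266205) = 2/1.0266205 = 1.948140.
[ρ_SOR] ω* − 1 = 0.948140.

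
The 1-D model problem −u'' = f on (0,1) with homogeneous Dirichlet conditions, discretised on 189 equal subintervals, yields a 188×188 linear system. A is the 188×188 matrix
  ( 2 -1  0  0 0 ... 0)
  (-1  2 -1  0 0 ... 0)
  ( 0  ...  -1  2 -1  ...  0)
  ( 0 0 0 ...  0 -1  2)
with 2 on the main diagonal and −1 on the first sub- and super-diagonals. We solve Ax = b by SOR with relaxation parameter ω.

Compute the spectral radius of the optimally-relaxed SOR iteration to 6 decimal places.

B_J for the 188×188 system has eigenvalues cos(kπ/189); ρ_J = cos(π/189) = 0.999862.
√(1 − cos²(π/189)) = sin(π/189) ≈ 0.0166214.
So ω* = 2/1.0166214 = 1.967301 (Young).
Hence ρ(B_{ω*}) = 1.967301 − 1 = 0.967301.

ρ_SOR = 0.967301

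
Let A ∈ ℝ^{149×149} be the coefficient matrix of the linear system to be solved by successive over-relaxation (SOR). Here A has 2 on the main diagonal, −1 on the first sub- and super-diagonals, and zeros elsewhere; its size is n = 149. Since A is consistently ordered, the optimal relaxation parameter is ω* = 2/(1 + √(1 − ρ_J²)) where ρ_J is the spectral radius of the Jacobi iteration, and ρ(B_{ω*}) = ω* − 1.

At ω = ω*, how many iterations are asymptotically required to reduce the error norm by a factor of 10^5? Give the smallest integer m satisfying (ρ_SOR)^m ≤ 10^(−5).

With n=149, ρ(Jacobi) = cos(π/150) = 0.9997807.
√(1−ρ_J²) simplifies to sin(π/150) = 0.0209424.
Young: ω* = 2/(1+√(1−ρ_J²)) = 2/(1+0.0209424) = 2/1.0209424 = 1.9589744.
Hence ρ(B_{ω*}) = 1.9589744 − 1 = 0.9589744.
5·ln10 = 11.5129; −ln(0.9589744) = 0.0418909; m = ⌈11.5129/0.0418909⌉ = ⌈274.831⌉ = 275.

m = 275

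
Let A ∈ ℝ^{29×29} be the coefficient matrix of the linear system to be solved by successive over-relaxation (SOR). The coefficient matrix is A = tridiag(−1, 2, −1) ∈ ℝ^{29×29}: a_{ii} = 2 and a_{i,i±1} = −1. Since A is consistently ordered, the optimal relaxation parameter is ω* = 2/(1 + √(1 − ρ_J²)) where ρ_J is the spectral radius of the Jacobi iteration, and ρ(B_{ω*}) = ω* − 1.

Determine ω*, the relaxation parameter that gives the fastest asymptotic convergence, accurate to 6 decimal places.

ω* = 1.810727

½·tridiag(1,0,1) at n=29: λ_k = cos(kπ/30); max |λ| at k=1 ⇒ ρ_J = cos(π/30) ≈ 0.994522.
√(1−ρ_J²) = |sin(π/30)| = 0.1045285
ω* = 2/(1 + 0.1045285) = 2/1.1045285 = 1.810727.
and ρ(B_{ω*}) = 1.810727 − 1 = 0.810727.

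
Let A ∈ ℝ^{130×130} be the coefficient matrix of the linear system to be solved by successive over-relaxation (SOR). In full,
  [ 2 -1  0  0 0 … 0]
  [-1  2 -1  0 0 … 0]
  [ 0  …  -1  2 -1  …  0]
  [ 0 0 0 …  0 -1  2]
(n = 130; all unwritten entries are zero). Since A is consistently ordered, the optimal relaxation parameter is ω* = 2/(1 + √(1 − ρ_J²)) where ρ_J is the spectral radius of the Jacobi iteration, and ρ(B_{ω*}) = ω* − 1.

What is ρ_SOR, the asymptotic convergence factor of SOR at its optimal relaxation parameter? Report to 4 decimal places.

[ρ_J] n=130: ρ(B_J) = cos(π/(n+1)) = cos(π/131) = 0.9997.
√(1 − cos²(π/131)) = sin(π/131) ≈ 0.02398.
ω* = 2 / (1 + 0.02398) = 2 / 1.02398 ≈ 1.9532.
ρ_SOR = ω* − 1 = 1.9532 − 1 = 0.9532.

ρ_SOR = 0.9532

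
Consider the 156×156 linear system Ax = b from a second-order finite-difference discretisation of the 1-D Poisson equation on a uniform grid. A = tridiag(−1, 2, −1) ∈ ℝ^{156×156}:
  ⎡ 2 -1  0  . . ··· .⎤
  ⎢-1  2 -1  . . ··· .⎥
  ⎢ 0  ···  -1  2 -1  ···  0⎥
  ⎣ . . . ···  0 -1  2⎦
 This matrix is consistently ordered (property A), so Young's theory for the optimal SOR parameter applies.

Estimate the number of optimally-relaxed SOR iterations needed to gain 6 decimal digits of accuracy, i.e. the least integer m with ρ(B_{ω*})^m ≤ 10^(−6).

[ρ_J] n=156: ρ(B_J) = cos(π/(n+1)) = cos(π/157) = 0.9997998.
root = sin(π/157) = 0.0200088  (since 1−cos² = sin²).
So ω* = 2/1.0200088 = 1.9607674 (Young).
and ρ(B_{ω*}) = 1.9607674 − 1 = 0.9607674.
Need (0.9607674)^m ≤ 10^(−6): m ≥ 6·ln10/|ln 0.9607674| = 13.8155/0.0400229 = 345.190 ⇒ m = 346.

m = 346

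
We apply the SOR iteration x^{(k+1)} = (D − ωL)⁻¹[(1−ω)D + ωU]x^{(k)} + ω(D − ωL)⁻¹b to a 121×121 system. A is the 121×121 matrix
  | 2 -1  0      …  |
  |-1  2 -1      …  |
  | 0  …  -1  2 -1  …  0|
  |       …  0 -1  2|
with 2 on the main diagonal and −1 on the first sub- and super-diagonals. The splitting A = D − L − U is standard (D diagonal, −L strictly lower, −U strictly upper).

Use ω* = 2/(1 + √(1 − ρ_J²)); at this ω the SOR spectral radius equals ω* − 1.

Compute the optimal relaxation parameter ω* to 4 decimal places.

ω* = 1.9498

n=121: λ(B_J) = 1 − λ(A)/2 = cos(kπ/122); k=1 gives ρ_J = 0.9997.
√(1 − cos²(π/122)) = sin(π/122) ≈ 0.02575.
ω* = 2 / (1 + 0.02575) = 2 / 1.02575 ≈ 1.9498.
and ρ(B_{ω*}) = 1.9498 − 1 = 0.9498.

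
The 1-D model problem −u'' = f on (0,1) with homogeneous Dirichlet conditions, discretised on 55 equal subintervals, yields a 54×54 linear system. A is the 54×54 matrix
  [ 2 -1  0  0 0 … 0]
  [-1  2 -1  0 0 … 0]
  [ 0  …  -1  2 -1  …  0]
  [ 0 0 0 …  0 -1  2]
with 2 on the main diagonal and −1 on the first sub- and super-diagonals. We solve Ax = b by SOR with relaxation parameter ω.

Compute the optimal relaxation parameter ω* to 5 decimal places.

[ρ_J] n=54: ρ(B_J) = cos(π/(n+1)) = cos(π/55) = 0.99837.
√(1−ρ_J²) simplifies to sin(π/55) = 0.057089.
[ω*] 2 ÷ (1 + 0.057089) = 2 ÷ 1.057089 = 1.89199.
and ρ(B_{ω*}) = 1.89199 − 1 = 0.89199.

ω* = 1.89199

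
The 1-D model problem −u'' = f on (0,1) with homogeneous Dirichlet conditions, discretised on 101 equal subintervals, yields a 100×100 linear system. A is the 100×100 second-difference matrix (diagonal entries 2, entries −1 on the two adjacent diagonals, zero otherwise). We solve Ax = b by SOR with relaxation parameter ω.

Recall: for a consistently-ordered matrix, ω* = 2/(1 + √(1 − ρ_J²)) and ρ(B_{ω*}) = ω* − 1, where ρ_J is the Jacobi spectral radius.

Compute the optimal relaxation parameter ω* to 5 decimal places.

ω* = 1.93968

spectrum of D⁻¹(L+U) = {cos(kπ/101) : 1≤k≤100}; ρ_J = cos(π/101) = 0.99952.
√(1−ρ_J²) = |sin(π/101)| = 0.031100
Then 2/(1+√(1−ρ_J²)) = 2/(1+0.031100); ω* = 2/1.031100 = 1.93968.
ρ_SOR = ω* − 1 = 1.93968 − 1 = 0.93968.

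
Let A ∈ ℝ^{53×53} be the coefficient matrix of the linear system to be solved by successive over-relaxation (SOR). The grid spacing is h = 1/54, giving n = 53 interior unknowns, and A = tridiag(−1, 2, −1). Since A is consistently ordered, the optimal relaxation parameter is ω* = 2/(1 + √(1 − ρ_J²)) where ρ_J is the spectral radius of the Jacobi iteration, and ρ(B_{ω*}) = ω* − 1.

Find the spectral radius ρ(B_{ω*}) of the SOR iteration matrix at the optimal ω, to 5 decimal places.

ρ_SOR = 0.89010

spectrum of D⁻¹(L+U) = {cos(kπ/54) : 1≤k≤53}; ρ_J = cos(π/54) = 0.99831.
root = sin(π/54) = 0.058145  (since 1−cos² = sin²).
So ω* = 2/1.058145 = 1.89010 (Young).
[ρ_SOR] ω* − 1 = 0.89010.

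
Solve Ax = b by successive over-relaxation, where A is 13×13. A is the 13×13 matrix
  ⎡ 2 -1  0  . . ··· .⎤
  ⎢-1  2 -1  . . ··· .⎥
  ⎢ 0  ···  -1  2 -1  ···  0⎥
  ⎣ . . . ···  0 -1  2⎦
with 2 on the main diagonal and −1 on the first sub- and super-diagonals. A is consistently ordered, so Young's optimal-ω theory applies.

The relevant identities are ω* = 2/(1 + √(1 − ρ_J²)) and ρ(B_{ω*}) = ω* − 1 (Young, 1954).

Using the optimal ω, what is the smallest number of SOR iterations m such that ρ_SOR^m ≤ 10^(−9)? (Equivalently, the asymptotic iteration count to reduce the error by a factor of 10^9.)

m = 46

B_J for the 13×13 system has eigenvalues cos(kπ/14); ρ_J = cos(π/14) = 0.9749279.
√(1−ρ_J²) simplifies to sin(π/14) = 0.2225209.
Then 2/(1+√(1−ρ_J²)) = 2/(1+0.2225209); ω* = 2/1.2225209 = 1.6359639.
ρ(B_{ω*}) = ω*−1 = 0.6359639
Need (0.6359639)^m ≤ 10^(−9): m ≥ 9·ln10/|ln 0.6359639| = 20.7233/0.452613 = 45.786 ⇒ m = 46.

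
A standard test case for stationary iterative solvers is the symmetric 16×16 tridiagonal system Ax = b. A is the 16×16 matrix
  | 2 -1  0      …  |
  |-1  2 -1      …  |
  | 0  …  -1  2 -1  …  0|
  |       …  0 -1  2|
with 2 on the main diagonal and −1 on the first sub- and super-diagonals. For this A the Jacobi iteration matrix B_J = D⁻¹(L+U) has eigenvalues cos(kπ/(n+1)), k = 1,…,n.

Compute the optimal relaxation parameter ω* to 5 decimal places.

spectrum of D⁻¹(L+U) = {cos(kπ/17) : 1≤k≤16}; ρ_J = cos(π/17) = 0.98297.
√(1−ρ_J²) = |sin(π/17)| = 0.183750
ω* = 2/(1+0.183750) = 1.68955
[ρ_SOR] ω* − 1 = 0.68955.

ω* = 1.68955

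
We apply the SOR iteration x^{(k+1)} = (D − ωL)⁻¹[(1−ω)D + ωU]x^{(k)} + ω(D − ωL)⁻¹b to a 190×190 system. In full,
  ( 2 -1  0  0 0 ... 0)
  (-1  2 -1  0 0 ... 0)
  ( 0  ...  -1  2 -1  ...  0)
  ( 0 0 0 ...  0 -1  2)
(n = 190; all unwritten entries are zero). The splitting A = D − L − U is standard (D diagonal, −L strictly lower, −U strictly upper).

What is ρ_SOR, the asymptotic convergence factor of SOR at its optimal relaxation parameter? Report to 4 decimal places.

ρ_SOR = 0.9676

B_J for the 190×190 system has eigenvalues cos(kπ/191); ρ_J = cos(π/191) = 0.9999.
root = sin(π/191) = 0.01645  (since 1−cos² = sin²).
[ω*] 2 ÷ (1 + 0.01645) = 2 ÷ 1.01645 = 1.9676.
[ρ_SOR] ω* − 1 = 0.9676.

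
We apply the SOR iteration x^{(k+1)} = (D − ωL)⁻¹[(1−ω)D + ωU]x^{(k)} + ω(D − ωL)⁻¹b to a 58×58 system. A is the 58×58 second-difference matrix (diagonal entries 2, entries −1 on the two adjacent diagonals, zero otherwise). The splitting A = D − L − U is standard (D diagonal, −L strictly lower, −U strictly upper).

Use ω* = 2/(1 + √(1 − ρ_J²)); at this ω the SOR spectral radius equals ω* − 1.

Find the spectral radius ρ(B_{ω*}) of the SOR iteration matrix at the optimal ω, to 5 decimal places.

ρ_SOR = 0.89893

n=58: λ(B_J) = 1 − λ(A)/2 = cos(kπ/59); k=1 gives ρ_J = 0.99858.
1 − cos²(π/59) = sin²(π/59) ⇒ √(1−ρ_J²) = sin(π/59) = 0.053222.
ω* = 2/(1 + 0.053222) = 2/1.053222 = 1.89893.
ρ_SOR = ω* − 1 = 1.89893 − 1 = 0.89893.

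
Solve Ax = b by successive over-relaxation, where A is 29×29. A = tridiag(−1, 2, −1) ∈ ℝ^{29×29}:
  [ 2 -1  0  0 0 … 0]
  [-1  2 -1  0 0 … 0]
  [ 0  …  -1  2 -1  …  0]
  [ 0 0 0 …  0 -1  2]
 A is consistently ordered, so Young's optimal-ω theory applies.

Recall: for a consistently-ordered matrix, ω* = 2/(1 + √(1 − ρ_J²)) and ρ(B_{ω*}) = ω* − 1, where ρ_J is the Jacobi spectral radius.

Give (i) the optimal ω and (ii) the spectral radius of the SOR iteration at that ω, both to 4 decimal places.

ω* = 1.8107, ρ_SOR = 0.8107

ρ_J = max_k |cos(kπ/30)| = cos(π/30) = 0.9945
root = sin(π/30) = 0.10453  (since 1−cos² = sin²).
ω* = 2/(1+0.10453) = 1.8107
[ρ_SOR] ω* − 1 = 0.8107.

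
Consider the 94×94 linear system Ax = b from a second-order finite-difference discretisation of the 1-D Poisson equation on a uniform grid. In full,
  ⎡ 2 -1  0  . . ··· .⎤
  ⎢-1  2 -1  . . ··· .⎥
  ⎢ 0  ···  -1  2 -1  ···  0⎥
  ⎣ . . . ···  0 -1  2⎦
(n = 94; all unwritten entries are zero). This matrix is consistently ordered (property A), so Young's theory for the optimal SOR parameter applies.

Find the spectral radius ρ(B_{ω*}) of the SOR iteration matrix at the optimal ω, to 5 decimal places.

B_J for the 94×94 system has eigenvalues cos(kπ/95); ρ_J = cos(π/95) = 0.99945.
√(1−ρ_J²) simplifies to sin(π/95) = 0.033063.
[ω*] 2 ÷ (1 + 0.033063) = 2 ÷ 1.033063 = 1.93599.
[ρ_SOR] ω* − 1 = 0.93599.

ρ_SOR = 0.93599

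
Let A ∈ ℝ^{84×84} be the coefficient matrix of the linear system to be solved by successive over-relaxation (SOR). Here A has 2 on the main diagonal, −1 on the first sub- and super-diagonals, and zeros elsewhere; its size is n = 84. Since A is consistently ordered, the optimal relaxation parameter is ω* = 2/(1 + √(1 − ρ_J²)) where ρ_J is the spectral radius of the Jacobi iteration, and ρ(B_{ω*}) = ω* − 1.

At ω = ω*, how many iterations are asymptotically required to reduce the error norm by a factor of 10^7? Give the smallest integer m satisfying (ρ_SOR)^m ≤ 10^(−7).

[ρ_J] n=84: ρ(B_J) = cos(π/(n+1)) = cos(π/85) = 0.9993171.
√(1−ρ_J²) simplifies to sin(π/85) = 0.0369515.
ω* = 2 / (1 + 0.0369515) = 2 / 1.0369515 ≈ 1.9287305.
ρ_SOR = ω* − 1 = 1.9287305 − 1 = 0.9287305.
ρ_SOR^m ≤ 10^(−7) ⇔ m ≥ 7·ln10/(−ln 0.9287305) = 16.1181/0.0739367 = 217.999; m = ⌈217.999⌉ = 218.

m = 218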